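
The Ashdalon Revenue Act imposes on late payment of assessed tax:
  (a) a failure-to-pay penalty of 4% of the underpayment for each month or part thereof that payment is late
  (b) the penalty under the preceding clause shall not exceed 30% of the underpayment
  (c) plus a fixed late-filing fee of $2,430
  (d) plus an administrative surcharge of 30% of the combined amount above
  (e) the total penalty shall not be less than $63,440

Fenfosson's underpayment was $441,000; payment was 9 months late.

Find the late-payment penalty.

Penalty: $175,149

Accrued rate: 4% × 9 = 36%, capped at 30% → 30%
Failure-to-pay penalty: 30% of $441,000 = $132,300
Penalty before surcharge: $132,300 + $2,430 = $134,730
Administrative surcharge: 30% of $134,730 = $40,419
Total penalty: $134,730 + $40,419 = $175,149
Minimum $63,440: $175,149 meets the minimum, no increase.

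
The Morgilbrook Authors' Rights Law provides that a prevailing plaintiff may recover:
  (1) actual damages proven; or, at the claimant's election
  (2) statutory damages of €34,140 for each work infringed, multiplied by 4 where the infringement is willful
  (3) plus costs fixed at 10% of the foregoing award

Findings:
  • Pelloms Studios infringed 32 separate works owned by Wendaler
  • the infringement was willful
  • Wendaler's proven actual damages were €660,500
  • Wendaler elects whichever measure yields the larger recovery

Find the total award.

€4,806,912

Statutory damages: 32 × €34,140 = €1,092,480
Multiplied by 4: 4 × €1,092,480 = €4,369,920
Greater of actual damages (€660,500) or enhanced statutory damages (€4,369,920): €4,369,920
Costs: 10% of €4,369,920 = €436,992
Award plus costs: €4,369,920 + €436,992 = €4,806,912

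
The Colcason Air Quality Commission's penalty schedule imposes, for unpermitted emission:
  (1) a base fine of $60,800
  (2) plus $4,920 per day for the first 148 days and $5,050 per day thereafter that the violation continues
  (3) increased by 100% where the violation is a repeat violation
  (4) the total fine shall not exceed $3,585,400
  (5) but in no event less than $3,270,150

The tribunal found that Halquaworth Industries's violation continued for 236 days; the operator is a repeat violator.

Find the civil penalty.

First 148 days: 148 × $4,920 = $728,160
Remaining days: (236 − 148) × $5,050 = $444,400
Per-day component: $728,160 + $444,400 = $1,172,560
Base plus per-day: $60,800 + $1,172,560 = $1,233,360
Enhancement: 100% of $1,233,360 = $1,233,360
Enhanced fine: $1,233,360 + $1,233,360 = $2,466,720
Cap at $3,585,400: $2,466,720 is within the cap, no reduction.
Minimum $3,270,150: $2,466,720 is below the minimum → $3,270,150

Civil penalty: $3,270,150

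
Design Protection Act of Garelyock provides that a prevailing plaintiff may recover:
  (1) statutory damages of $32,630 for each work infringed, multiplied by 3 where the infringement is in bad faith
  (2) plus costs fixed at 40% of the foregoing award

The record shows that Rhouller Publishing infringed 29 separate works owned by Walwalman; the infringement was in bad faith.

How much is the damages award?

$3,974,334

Statutory damages: 29 × $32,630 = $946,270
Trebled: 3 × $946,270 = $2,838,810
Costs: 40% of $2,838,810 = $1,135,524
Award plus costs: $2,838,810 + $1,135,524 = $3,974,334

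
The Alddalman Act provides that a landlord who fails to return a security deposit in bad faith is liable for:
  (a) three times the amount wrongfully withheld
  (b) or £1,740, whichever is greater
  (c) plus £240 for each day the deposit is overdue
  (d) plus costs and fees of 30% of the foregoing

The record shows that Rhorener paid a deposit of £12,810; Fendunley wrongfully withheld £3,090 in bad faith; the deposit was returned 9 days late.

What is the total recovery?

£14,859

Trebled: 3 × £3,090 = £9,270
Minimum £1,740: £9,270 meets the minimum, no increase.
Late-return penalty: 9 × £240 = £2,160
Damages plus late penalty: £9,270 + £2,160 = £11,430
Costs and fees: 30% of £11,430 = £3,429
Total recovery: £11,430 + £3,429 = £14,859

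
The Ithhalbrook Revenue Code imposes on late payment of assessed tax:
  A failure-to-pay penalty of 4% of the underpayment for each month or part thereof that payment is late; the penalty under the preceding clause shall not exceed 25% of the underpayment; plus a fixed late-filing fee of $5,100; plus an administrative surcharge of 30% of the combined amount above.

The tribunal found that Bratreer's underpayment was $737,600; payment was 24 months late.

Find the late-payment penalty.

Accrued rate: 4% × 24 = 96%, capped at 25% → 25%
Failure-to-pay penalty: 25% of $737,600 = $184,400
Penalty before surcharge: $184,400 + $5,100 = $189,500
Administrative surcharge: 30% of $189,500 = $56,850
Total penalty: $189,500 + $56,850 = $246,350

$246,350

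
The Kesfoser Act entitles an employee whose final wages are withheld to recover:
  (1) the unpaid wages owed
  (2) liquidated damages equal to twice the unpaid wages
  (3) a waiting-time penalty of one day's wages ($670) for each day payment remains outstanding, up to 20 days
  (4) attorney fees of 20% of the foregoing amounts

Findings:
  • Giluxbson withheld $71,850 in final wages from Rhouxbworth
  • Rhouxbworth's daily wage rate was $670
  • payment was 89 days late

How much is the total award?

$274,740

Doubled: 2 × $71,850 = $143,700
Penalty days: min(89, 20) = 20
Waiting-time penalty: 20 × $670 = $13,400
Subtotal: $71,850 + $143,700 + $13,400 = $228,950
Attorney fees: 20% of $228,950 = $45,790
Total award: $228,950 + $45,790 = $274,740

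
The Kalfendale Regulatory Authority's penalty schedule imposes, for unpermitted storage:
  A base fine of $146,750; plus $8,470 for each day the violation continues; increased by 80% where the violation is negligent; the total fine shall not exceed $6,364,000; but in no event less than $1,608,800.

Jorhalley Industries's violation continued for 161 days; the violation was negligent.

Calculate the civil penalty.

$2,718,756

Per-day component: 161 × $8,470 = $1,363,670
Base plus per-day: $146,750 + $1,363,670 = $1,510,420
Enhancement: 80% of $1,510,420 = $1,208,336
Enhanced fine: $1,510,420 + $1,208,336 = $2,718,756
Cap at $6,364,000: $2,718,756 is within the cap, no reduction.
Minimum $1,608,800: $2,718,756 meets the minimum, no increase.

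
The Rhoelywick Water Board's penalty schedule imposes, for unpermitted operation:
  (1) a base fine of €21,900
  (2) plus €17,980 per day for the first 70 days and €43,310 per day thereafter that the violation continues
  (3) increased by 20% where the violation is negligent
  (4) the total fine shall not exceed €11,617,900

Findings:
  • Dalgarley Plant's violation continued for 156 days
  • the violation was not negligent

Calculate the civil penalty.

€5,005,160

First 70 days: 70 × €17,980 = €1,258,600
Remaining days: (156 − 70) × €43,310 = €3,724,660
Per-day component: €1,258,600 + €3,724,660 = €4,983,260
Base plus per-day: €21,900 + €4,983,260 = €5,005,160
The violation was not negligent: no 20% increase.
Cap at €11,617,900: €5,005,160 is within the cap, no reduction.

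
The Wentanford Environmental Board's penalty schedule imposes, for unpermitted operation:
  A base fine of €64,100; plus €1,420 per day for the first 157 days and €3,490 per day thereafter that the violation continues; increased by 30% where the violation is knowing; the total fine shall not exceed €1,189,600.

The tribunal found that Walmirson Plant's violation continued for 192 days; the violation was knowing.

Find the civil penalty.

First 157 days: 157 × €1,420 = €222,940
Remaining days: (192 − 157) × €3,490 = €122,150
Per-day component: €222,940 + €122,150 = €345,090
Base plus per-day: €64,100 + €345,090 = €409,190
Enhancement: 30% of €409,190 = €122,757
Enhanced fine: €409,190 + €122,757 = €531,947
Cap at €1,189,600: €531,947 is within the cap, no reduction.

€531,947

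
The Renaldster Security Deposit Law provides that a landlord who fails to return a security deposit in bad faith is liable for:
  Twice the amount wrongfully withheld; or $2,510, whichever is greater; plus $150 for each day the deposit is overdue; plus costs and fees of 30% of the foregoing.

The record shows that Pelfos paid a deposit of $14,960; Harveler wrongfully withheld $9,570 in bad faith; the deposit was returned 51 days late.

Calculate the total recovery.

Doubled: 2 × $9,570 = $19,140
Minimum $2,510: $19,140 meets the minimum, no increase.
Late-return penalty: 51 × $150 = $7,650
Damages plus late penalty: $19,140 + $7,650 = $26,790
Costs and fees: 30% of $26,790 = $8,037
Total recovery: $26,790 + $8,037 = $34,827

$34,827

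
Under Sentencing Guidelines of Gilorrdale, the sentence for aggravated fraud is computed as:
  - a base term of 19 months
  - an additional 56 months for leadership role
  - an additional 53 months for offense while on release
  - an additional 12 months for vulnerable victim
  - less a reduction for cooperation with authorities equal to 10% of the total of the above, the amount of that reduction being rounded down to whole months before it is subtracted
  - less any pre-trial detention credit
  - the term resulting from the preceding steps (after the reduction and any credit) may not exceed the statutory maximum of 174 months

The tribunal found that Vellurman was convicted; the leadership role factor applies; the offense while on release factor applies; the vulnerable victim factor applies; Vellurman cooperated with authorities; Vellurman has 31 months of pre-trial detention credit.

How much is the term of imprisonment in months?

95 months

Leadership role enhancement: +56 months
Offense while on release enhancement: +53 months
Vulnerable victim enhancement: +12 months
Adjusted term: 19 months + 56 months + 53 months + 12 months = 140 months
Cooperation with authorities reduction: 10% of 140 months = 14 months (rounded down)
After reduction: 140 − 14 = 126 months
Less pre-trial detention credit: 126 months − 31 months = 95 months
Cap at 174 months: 95 months is within the cap, no reduction.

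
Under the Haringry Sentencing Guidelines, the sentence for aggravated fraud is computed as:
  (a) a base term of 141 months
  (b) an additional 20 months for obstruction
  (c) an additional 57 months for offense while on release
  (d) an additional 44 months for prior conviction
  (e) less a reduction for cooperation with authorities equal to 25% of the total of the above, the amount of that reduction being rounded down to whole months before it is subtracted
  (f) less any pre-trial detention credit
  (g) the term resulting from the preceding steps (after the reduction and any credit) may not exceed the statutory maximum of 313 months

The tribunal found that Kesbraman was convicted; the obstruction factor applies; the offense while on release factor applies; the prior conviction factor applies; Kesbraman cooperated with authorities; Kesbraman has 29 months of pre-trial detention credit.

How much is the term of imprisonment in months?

Obstruction enhancement: +20 months
Offense while on release enhancement: +57 months
Prior conviction enhancement: +44 months
Adjusted term: 141 months + 20 months + 57 months + 44 months = 262 months
Cooperation with authorities reduction: 25% of 262 months = 65 months (rounded down)
After reduction: 262 − 65 = 197 months
Less pre-trial detention credit: 197 months − 29 months = 168 months
Cap at 313 months: 168 months is within the cap, no reduction.

Sentence: 168 months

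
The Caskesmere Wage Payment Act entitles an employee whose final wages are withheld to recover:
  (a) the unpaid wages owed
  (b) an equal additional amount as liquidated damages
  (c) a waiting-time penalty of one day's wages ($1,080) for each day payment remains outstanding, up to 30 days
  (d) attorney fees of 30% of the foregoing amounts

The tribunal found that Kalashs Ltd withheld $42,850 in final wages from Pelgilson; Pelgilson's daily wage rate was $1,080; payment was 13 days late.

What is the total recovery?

Liquidated damages (equal amount): $42,850
Penalty days: min(13, 30) = 13
Waiting-time penalty: 13 × $1,080 = $14,040
Subtotal: $42,850 + $42,850 + $14,040 = $99,740
Attorney fees: 30% of $99,740 = $29,922
Total award: $99,740 + $29,922 = $129,662

Total award: $129,662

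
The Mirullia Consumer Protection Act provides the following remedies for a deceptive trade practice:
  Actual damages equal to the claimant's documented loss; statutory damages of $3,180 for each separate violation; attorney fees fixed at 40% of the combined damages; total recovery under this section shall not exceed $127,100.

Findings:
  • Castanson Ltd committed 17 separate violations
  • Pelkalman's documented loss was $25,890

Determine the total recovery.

$111,930

Statutory damages: 17 × $3,180 = $54,060
Combined damages: $25,890 + $54,060 = $79,950
Attorney fees: 40% of $79,950 = $31,980
Total before cap: $79,950 + $31,980 = $111,930
Cap at $127,100: $111,930 is within the cap, no reduction.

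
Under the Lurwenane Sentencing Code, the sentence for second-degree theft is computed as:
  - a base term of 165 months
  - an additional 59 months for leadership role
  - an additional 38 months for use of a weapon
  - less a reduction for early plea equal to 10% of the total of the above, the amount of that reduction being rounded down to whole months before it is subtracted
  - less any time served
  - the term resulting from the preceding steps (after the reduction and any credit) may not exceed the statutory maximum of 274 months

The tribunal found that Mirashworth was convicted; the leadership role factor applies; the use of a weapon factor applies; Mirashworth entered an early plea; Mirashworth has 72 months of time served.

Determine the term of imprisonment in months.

Leadership role enhancement: +59 months
Use of a weapon enhancement: +38 months
Adjusted term: 165 months + 59 months + 38 months = 262 months
Early plea reduction: 10% of 262 months = 26 months (rounded down)
After reduction: 262 − 26 = 236 months
Less time served: 236 months − 72 months = 164 months
Cap at 274 months: 164 months is within the cap, no reduction.

164 months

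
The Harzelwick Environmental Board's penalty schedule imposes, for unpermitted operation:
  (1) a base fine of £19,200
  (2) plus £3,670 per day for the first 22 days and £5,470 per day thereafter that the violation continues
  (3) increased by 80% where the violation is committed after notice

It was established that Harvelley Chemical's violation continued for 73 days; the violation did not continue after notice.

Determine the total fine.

£378,910

First 22 days: 22 × £3,670 = £80,740
Remaining days: (73 − 22) × £5,470 = £278,970
Per-day component: £80,740 + £278,970 = £359,710
Base plus per-day: £19,200 + £359,710 = £378,910
The violation did not continue after notice: no 80% increase.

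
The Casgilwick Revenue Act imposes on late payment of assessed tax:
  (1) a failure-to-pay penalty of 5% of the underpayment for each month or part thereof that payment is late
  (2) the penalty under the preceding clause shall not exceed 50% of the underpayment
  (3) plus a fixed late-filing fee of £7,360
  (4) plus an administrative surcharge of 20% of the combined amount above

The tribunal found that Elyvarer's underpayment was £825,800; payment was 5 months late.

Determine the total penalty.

Accrued rate: 5% × 5 = 25%, capped at 50% → 25%
Failure-to-pay penalty: 25% of £825,800 = £206,450
Penalty before surcharge: £206,450 + £7,360 = £213,810
Administrative surcharge: 20% of £213,810 = £42,762
Total penalty: £213,810 + £42,762 = £256,572

£256,572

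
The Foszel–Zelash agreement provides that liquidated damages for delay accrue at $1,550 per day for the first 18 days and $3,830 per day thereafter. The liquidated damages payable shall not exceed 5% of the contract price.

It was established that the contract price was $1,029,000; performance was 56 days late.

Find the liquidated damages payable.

First 18 days: 18 × $1,550 = $27,900
Remaining days: (56 − 18) × $3,830 = $145,540
Accrued per-day damages: $27,900 + $145,540 = $173,440
Cap: 5% of $1,029,000 = $51,450
Cap at $51,450: $173,440 exceeds the cap → $51,450

$51,450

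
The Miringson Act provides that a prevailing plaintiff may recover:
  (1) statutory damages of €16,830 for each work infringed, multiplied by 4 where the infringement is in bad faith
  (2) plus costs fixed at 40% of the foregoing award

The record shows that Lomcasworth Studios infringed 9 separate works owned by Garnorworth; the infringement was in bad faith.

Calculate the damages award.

Statutory damages: 9 × €16,830 = €151,470
Multiplied by 4: 4 × €151,470 = €605,880
Costs: 40% of €605,880 = €242,352
Award plus costs: €605,880 + €242,352 = €848,232

€848,232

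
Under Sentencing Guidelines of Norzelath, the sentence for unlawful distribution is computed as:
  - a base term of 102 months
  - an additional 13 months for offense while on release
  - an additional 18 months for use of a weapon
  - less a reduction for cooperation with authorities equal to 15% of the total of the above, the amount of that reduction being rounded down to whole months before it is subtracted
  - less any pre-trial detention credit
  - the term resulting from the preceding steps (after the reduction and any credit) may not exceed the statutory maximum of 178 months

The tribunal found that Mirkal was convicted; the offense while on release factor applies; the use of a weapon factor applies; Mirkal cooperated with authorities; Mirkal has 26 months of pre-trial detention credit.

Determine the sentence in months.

Sentence: 88 months

Offense while on release enhancement: +13 months
Use of a weapon enhancement: +18 months
Adjusted term: 102 months + 13 months + 18 months = 133 months
Cooperation with authorities reduction: 15% of 133 months = 19 months (rounded down)
After reduction: 133 − 19 = 114 months
Less pre-trial detention credit: 114 months − 26 months = 88 months
Cap at 178 months: 88 months is within the cap, no reduction.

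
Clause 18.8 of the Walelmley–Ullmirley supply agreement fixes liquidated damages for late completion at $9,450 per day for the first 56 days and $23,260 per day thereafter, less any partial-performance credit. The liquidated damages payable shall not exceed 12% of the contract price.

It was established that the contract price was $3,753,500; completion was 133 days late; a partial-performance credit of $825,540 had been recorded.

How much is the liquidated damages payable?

First 56 days: 56 × $9,450 = $529,200
Remaining days: (133 − 56) × $23,260 = $1,791,020
Accrued per-day damages: $529,200 + $1,791,020 = $2,320,220
Less partial-performance credit: $2,320,220 − $825,540 = $1,494,680
Cap: 12% of $3,753,500 = $450,420
Cap at $450,420: $1,494,680 exceeds the cap → $450,420

$450,420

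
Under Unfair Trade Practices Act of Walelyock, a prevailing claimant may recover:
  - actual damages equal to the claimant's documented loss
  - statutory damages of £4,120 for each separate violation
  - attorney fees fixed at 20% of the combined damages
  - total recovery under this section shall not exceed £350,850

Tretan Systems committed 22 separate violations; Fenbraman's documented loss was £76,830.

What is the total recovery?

Statutory damages: 22 × £4,120 = £90,640
Combined damages: £76,830 + £90,640 = £167,470
Attorney fees: 20% of £167,470 = £33,494
Total before cap: £167,470 + £33,494 = £200,964
Cap at £350,850: £200,964 is within the cap, no reduction.

£200,964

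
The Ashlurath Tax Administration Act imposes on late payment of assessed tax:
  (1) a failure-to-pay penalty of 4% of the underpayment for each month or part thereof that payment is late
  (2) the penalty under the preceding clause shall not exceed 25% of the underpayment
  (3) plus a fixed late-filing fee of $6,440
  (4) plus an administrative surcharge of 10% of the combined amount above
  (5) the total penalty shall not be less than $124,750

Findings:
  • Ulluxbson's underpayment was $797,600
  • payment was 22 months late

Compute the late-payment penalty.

$226,424

Accrued rate: 4% × 22 = 88%, capped at 25% → 25%
Failure-to-pay penalty: 25% of $797,600 = $199,400
Penalty before surcharge: $199,400 + $6,440 = $205,840
Administrative surcharge: 10% of $205,840 = $20,584
Total penalty: $205,840 + $20,584 = $226,424
Minimum $124,750: $226,424 meets the minimum, no increase.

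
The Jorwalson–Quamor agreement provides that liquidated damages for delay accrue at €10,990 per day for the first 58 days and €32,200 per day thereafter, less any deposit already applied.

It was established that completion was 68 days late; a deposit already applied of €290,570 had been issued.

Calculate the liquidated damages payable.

First 58 days: 58 × €10,990 = €637,420
Remaining days: (68 − 58) × €32,200 = €322,000
Accrued per-day damages: €637,420 + €322,000 = €959,420
Less deposit already applied: €959,420 − €290,570 = €668,850

Liquidated damages: €668,850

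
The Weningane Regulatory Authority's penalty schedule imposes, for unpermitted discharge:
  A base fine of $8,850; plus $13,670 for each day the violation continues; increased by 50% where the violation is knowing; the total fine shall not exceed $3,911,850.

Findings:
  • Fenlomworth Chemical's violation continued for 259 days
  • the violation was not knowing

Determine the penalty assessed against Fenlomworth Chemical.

Per-day component: 259 × $13,670 = $3,540,530
Base plus per-day: $8,850 + $3,540,530 = $3,549,380
The violation was not knowing: no 50% increase.
Cap at $3,911,850: $3,549,380 is within the cap, no reduction.

$3,549,380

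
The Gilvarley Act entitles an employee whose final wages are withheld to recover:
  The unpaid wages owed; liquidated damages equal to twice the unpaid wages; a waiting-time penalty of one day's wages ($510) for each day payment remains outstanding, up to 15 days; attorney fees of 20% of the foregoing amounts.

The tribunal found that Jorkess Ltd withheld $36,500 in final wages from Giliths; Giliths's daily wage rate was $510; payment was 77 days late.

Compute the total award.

Doubled: 2 × $36,500 = $73,000
Penalty days: min(77, 15) = 15
Waiting-time penalty: 15 × $510 = $7,650
Subtotal: $36,500 + $73,000 + $7,650 = $117,150
Attorney fees: 20% of $117,150 = $23,430
Total award: $117,150 + $23,430 = $140,580

$140,580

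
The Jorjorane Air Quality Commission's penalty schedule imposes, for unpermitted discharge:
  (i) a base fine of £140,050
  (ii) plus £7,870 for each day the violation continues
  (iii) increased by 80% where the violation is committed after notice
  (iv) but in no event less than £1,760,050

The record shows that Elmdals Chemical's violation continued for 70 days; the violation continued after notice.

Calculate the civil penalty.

Per-day component: 70 × £7,870 = £550,900
Base plus per-day: £140,050 + £550,900 = £690,950
Enhancement: 80% of £690,950 = £552,760
Enhanced fine: £690,950 + £552,760 = £1,243,710
Minimum £1,760,050: £1,243,710 is below the minimum → £1,760,050

£1,760,050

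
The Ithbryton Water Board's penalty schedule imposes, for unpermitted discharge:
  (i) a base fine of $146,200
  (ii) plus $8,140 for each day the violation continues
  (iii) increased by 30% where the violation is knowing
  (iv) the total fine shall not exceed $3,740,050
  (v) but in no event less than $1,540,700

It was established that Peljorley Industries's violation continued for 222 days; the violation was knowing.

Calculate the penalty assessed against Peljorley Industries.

$2,539,264

Per-day component: 222 × $8,140 = $1,807,080
Base plus per-day: $146,200 + $1,807,080 = $1,953,280
Enhancement: 30% of $1,953,280 = $585,984
Enhanced fine: $1,953,280 + $585,984 = $2,539,264
Cap at $3,740,050: $2,539,264 is within the cap, no reduction.
Minimum $1,540,700: $2,539,264 meets the minimum, no increase.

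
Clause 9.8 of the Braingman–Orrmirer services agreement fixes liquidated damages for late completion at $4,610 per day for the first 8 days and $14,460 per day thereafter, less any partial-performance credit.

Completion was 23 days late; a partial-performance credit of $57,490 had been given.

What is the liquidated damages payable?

First 8 days: 8 × $4,610 = $36,880
Remaining days: (23 − 8) × $14,460 = $216,900
Accrued per-day damages: $36,880 + $216,900 = $253,780
Less partial-performance credit: $253,780 − $57,490 = $196,290

Liquidated damages: $196,290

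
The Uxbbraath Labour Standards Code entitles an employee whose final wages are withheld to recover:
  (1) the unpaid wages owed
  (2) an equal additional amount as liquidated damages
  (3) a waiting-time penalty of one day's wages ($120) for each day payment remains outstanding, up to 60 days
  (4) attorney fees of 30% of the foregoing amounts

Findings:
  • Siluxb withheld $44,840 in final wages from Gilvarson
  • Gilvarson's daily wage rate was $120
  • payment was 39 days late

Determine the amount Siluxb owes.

Liquidated damages (equal amount): $44,840
Penalty days: min(39, 60) = 39
Waiting-time penalty: 39 × $120 = $4,680
Subtotal: $44,840 + $44,840 + $4,680 = $94,360
Attorney fees: 30% of $94,360 = $28,308
Total award: $94,360 + $28,308 = $122,668

$122,668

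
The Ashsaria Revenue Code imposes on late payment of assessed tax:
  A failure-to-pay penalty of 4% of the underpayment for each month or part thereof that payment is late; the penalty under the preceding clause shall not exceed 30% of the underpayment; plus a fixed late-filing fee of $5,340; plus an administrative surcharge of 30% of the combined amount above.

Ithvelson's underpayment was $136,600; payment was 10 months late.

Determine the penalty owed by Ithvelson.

$60,216

Accrued rate: 4% × 10 = 40%, capped at 30% → 30%
Failure-to-pay penalty: 30% of $136,600 = $40,980
Penalty before surcharge: $40,980 + $5,340 = $46,320
Administrative surcharge: 30% of $46,320 = $13,896
Total penalty: $46,320 + $13,896 = $60,216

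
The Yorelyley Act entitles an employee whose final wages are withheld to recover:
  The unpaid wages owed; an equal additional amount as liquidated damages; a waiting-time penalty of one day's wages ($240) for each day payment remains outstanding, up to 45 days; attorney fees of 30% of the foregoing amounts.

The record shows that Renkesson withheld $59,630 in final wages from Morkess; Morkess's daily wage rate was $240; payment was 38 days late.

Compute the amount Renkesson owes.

Liquidated damages (equal amount): $59,630
Penalty days: min(38, 45) = 38
Waiting-time penalty: 38 × $240 = $9,120
Subtotal: $59,630 + $59,630 + $9,120 = $128,380
Attorney fees: 30% of $128,380 = $38,514
Total award: $128,380 + $38,514 = $166,894

$166,894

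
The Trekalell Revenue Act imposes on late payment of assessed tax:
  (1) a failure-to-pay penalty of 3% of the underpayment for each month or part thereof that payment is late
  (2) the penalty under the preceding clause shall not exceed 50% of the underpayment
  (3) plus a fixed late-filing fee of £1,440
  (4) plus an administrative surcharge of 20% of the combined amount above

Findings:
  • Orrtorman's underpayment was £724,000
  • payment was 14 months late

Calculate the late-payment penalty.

Accrued rate: 3% × 14 = 42%, capped at 50% → 42%
Failure-to-pay penalty: 42% of £724,000 = £304,080
Penalty before surcharge: £304,080 + £1,440 = £305,520
Administrative surcharge: 20% of £305,520 = £61,104
Total penalty: £305,520 + £61,104 = £366,624

£366,624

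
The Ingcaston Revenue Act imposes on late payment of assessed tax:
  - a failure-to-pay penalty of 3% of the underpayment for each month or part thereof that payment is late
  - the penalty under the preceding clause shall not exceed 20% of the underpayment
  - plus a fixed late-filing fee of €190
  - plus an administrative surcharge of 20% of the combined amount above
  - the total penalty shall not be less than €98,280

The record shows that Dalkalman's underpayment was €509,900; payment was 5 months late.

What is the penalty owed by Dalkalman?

Accrued rate: 3% × 5 = 15%, capped at 20% → 15%
Failure-to-pay penalty: 15% of €509,900 = €76,485
Penalty before surcharge: €76,485 + €190 = €76,675
Administrative surcharge: 20% of €76,675 = €15,335
Total penalty: €76,675 + €15,335 = €92,010
Minimum €98,280: €92,010 is below the minimum → €98,280

Penalty: €98,280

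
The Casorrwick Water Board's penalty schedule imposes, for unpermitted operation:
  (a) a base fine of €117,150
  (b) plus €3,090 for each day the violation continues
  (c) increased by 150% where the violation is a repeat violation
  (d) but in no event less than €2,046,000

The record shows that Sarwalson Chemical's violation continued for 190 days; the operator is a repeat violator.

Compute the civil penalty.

Per-day component: 190 × €3,090 = €587,100
Base plus per-day: €117,150 + €587,100 = €704,250
Enhancement: 150% of €704,250 = €1,056,375
Enhanced fine: €704,250 + €1,056,375 = €1,760,625
Minimum €2,046,000: €1,760,625 is below the minimum → €2,046,000

€2,046,000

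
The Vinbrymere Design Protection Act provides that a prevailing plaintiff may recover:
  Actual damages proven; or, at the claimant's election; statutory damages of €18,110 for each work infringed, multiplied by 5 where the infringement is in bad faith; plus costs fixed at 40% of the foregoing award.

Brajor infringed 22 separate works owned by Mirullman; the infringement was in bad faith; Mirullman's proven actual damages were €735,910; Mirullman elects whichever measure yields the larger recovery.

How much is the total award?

Statutory damages: 22 × €18,110 = €398,420
Multiplied by 5: 5 × €398,420 = €1,992,100
Greater of actual damages (€735,910) or enhanced statutory damages (€1,992,100): €1,992,100
Costs: 40% of €1,992,100 = €796,840
Award plus costs: €1,992,100 + €796,840 = €2,788,940

€2,788,940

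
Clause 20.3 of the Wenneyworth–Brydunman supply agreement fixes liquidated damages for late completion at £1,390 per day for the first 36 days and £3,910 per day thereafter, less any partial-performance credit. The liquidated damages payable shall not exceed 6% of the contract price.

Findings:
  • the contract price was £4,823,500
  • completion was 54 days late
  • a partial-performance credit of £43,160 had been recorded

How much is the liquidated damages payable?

First 36 days: 36 × £1,390 = £50,040
Remaining days: (54 − 36) × £3,910 = £70,380
Accrued per-day damages: £50,040 + £70,380 = £120,420
Less partial-performance credit: £120,420 − £43,160 = £77,260
Cap: 6% of £4,823,500 = £289,410
Cap at £289,410: £77,260 is within the cap, no reduction.

£77,260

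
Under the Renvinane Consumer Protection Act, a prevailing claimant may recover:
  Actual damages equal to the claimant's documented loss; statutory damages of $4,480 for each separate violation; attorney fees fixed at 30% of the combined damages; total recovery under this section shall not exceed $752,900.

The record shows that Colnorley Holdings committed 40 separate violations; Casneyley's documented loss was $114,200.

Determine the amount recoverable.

Statutory damages: 40 × $4,480 = $179,200
Combined damages: $114,200 + $179,200 = $293,400
Attorney fees: 30% of $293,400 = $88,020
Total before cap: $293,400 + $88,020 = $381,420
Cap at $752,900: $381,420 is within the cap, no reduction.

$381,420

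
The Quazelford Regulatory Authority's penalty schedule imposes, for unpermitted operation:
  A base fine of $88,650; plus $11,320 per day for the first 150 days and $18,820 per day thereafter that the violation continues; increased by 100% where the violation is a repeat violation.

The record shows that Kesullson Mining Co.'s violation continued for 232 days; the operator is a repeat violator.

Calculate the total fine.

$6,659,780

First 150 days: 150 × $11,320 = $1,698,000
Remaining days: (232 − 150) × $18,820 = $1,543,240
Per-day component: $1,698,000 + $1,543,240 = $3,241,240
Base plus per-day: $88,650 + $3,241,240 = $3,329,890
Enhancement: 100% of $3,329,890 = $3,329,890
Enhanced fine: $3,329,890 + $3,329,890 = $6,659,780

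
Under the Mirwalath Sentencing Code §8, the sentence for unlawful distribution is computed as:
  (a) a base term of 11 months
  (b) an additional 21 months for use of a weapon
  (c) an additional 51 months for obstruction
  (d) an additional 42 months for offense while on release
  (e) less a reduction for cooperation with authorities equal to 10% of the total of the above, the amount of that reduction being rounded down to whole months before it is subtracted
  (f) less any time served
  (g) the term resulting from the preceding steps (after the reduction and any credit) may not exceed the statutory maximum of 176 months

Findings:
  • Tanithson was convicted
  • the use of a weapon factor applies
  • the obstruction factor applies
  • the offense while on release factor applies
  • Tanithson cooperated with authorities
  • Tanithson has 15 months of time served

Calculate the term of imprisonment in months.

Use of a weapon enhancement: +21 months
Obstruction enhancement: +51 months
Offense while on release enhancement: +42 months
Adjusted term: 11 months + 21 months + 51 months + 42 months = 125 months
Cooperation with authorities reduction: 10% of 125 months = 12 months (rounded down)
After reduction: 125 − 12 = 113 months
Less time served: 113 months − 15 months = 98 months
Cap at 176 months: 98 months is within the cap, no reduction.

98 months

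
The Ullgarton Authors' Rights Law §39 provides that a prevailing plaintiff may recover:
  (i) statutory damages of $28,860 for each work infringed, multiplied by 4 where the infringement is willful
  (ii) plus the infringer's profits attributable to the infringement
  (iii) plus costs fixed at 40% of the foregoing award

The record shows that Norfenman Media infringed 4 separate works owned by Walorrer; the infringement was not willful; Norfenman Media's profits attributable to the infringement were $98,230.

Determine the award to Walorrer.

$299,138

Statutory damages: 4 × $28,860 = $115,440
Infringement not willful: no ×4 enhancement.
Combined award: $115,440 + $98,230 = $213,670
Costs: 40% of $213,670 = $85,468
Award plus costs: $213,670 + $85,468 = $299,138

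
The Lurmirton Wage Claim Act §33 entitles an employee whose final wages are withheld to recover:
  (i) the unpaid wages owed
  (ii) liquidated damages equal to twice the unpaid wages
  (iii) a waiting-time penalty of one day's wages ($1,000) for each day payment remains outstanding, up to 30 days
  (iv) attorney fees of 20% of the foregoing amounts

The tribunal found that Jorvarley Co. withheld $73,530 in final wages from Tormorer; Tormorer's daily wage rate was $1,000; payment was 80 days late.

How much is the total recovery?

$300,708

Doubled: 2 × $73,530 = $147,060
Penalty days: min(80, 30) = 30
Waiting-time penalty: 30 × $1,000 = $30,000
Subtotal: $73,530 + $147,060 + $30,000 = $250,590
Attorney fees: 20% of $250,590 = $50,118
Total award: $250,590 + $50,118 = $300,708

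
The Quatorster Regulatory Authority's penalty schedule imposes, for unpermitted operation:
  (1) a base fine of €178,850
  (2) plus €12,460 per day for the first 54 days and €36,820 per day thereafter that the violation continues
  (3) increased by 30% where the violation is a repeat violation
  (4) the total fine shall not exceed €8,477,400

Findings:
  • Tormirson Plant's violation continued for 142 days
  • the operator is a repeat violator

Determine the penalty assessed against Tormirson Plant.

€5,319,405

First 54 days: 54 × €12,460 = €672,840
Remaining days: (142 − 54) × €36,820 = €3,240,160
Per-day component: €672,840 + €3,240,160 = €3,913,000
Base plus per-day: €178,850 + €3,913,000 = €4,091,850
Enhancement: 30% of €4,091,850 = €1,227,555
Enhanced fine: €4,091,850 + €1,227,555 = €5,319,405
Cap at €8,477,400: €5,319,405 is within the cap, no reduction.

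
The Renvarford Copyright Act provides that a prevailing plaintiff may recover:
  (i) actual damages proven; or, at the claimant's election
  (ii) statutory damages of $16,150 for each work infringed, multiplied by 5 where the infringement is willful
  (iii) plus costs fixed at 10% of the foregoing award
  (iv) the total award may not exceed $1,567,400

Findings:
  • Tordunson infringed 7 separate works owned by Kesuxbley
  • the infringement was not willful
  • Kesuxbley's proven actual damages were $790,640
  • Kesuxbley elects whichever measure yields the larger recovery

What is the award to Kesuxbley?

Statutory damages: 7 × $16,150 = $113,050
Infringement not willful: no ×5 enhancement.
Greater of actual damages ($790,640) or statutory damages ($113,050): $790,640
Costs: 10% of $790,640 = $79,064
Award plus costs: $790,640 + $79,064 = $869,704
Cap at $1,567,400: $869,704 is within the cap, no reduction.

$869,704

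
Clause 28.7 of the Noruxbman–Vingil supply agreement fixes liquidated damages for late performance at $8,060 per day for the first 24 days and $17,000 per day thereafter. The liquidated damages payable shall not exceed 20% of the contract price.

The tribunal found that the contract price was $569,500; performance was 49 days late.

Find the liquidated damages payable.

First 24 days: 24 × $8,060 = $193,440
Remaining days: (49 − 24) × $17,000 = $425,000
Accrued per-day damages: $193,440 + $425,000 = $618,440
Cap: 20% of $569,500 = $113,900
Cap at $113,900: $618,440 exceeds the cap → $113,900

$113,900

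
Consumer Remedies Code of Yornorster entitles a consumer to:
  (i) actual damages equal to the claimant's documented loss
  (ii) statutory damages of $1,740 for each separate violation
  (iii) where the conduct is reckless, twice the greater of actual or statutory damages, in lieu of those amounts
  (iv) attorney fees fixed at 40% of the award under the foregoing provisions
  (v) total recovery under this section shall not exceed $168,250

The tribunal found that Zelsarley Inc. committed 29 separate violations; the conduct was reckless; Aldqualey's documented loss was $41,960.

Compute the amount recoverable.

$141,288

Statutory damages: 29 × $1,740 = $50,460
Greater of actual damages ($41,960) or statutory damages ($50,460): $50,460
Doubled: 2 × $50,460 = $100,920
Attorney fees: 40% of $100,920 = $40,368
Total before cap: $100,920 + $40,368 = $141,288
Cap at $168,250: $141,288 is within the cap, no reduction.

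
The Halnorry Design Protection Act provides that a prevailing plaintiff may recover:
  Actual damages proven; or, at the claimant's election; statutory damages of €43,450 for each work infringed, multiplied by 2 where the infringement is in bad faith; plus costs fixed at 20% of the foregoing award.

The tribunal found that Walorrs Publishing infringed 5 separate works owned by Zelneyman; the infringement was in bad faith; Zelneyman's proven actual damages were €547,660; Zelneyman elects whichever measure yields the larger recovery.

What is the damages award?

Statutory damages: 5 × €43,450 = €217,250
Doubled: 2 × €217,250 = €434,500
Greater of actual damages (€547,660) or enhanced statutory damages (€434,500): €547,660
Costs: 20% of €547,660 = €109,532
Award plus costs: €547,660 + €109,532 = €657,192

€657,192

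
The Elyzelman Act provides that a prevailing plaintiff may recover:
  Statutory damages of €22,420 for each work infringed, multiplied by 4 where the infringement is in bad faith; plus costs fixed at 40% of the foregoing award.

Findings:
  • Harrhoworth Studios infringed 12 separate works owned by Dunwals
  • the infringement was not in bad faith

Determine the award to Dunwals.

Statutory damages: 12 × €22,420 = €269,040
Infringement not in bad faith: no ×4 enhancement.
Costs: 40% of €269,040 = €107,616
Award plus costs: €269,040 + €107,616 = €376,656

€376,656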